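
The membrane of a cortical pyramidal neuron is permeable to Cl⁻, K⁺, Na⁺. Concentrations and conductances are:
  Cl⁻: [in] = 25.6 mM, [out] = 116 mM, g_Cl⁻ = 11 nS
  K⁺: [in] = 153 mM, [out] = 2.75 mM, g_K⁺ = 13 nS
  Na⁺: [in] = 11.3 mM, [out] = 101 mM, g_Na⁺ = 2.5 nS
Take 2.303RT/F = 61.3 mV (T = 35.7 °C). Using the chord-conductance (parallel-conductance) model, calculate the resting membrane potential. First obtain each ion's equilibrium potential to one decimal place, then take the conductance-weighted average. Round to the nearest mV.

E_Cl⁻ = (61.3/-1)·log₁₀(116/25.6) = -40.2 mV
E_K⁺ = (61.3/1)·log₁₀(2.75/153) = -107.0 mV
E_Na⁺ = (61.3/1)·log₁₀(101/11.3) = 58.3 mV
Vm = (Σ gᵢEᵢ)/(Σ gᵢ) = (11·-40.2 + 13·-107.0 + 2.5·58.3) / (11 + 13 + 2.5)
= -1687.45 / 26.5 = -63.68 mV

-64 mV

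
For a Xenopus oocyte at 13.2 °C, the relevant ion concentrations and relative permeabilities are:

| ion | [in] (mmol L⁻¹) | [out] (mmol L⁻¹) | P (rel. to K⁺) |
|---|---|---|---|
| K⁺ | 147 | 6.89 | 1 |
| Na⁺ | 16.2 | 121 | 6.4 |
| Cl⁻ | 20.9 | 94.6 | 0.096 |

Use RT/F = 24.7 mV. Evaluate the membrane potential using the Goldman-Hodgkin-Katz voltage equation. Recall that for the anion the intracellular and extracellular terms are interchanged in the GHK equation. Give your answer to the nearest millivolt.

27 mV

Vm = 24.7 · ln[(Σ P·[cation]ₒ + Σ P·[anion]ᵢ) / (Σ P·[cation]ᵢ + Σ P·[anion]ₒ)]
Numerator = 1×6.89 + 6.4×121 + 0.096×20.9 = 783.3
Denominator = 1×147 + 6.4×16.2 + 0.096×94.6 = 259.8
Vm = 24.7 · ln(3.0154) = 24.7 × (1.1037) = 27.26 mV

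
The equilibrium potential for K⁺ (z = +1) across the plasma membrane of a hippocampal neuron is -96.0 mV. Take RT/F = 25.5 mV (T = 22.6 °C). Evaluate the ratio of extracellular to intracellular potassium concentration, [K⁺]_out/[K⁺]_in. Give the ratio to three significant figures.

0.0232

ln([out]/[in]) = E·z/(25.5) = -96.0 × 1 / 25.5 = -3.7647
[out]/[in] = e^(-3.7647) = 0.02317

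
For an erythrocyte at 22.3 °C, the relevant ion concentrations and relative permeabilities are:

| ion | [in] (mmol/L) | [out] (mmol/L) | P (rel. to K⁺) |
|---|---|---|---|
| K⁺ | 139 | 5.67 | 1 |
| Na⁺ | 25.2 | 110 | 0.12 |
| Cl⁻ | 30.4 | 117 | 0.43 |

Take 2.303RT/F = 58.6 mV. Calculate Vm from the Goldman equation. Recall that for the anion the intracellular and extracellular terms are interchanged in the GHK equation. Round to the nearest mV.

-46 mV

Vm = 58.6 · log₁₀[(Σ P·[cation]ₒ + Σ P·[anion]ᵢ) / (Σ P·[cation]ᵢ + Σ P·[anion]ₒ)]
Numerator = 1×5.67 + 0.12×110 + 0.43×30.4 = 31.94
Denominator = 1×139 + 0.12×25.2 + 0.43×117 = 192.3
Vm = 58.6 · log₁₀(0.16608) = 58.6 × (-0.7797) = -45.69 mV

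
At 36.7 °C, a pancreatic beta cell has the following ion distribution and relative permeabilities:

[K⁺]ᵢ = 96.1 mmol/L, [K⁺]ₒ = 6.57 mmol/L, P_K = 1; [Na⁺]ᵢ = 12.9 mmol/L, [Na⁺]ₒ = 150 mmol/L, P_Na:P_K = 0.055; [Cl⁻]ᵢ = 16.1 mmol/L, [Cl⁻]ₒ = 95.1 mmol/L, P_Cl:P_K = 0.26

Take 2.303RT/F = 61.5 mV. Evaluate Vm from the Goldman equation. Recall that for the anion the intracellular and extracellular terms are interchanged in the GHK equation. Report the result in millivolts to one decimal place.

Vm = 61.5 · log₁₀[(Σ P·[cation]ₒ + Σ P·[anion]ᵢ) / (Σ P·[cation]ᵢ + Σ P·[anion]ₒ)]
Numerator = 1×6.57 + 0.055×150 + 0.26×16.1 = 19.01
Denominator = 1×96.1 + 0.055×12.9 + 0.26×95.1 = 121.5
Vm = 61.5 · log₁₀(0.15638) = 61.5 × (-0.8058) = -49.56 mV

-49.6 mV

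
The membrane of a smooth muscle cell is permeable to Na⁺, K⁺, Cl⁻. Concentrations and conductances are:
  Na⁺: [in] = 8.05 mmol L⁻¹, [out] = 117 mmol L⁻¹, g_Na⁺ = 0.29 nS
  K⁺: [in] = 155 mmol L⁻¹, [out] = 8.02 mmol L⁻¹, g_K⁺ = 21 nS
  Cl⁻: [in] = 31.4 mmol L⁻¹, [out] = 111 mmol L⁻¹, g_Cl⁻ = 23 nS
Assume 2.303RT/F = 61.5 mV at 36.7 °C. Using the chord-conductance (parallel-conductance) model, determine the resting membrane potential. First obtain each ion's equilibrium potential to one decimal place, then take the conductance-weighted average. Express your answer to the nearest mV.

-55 mV

E_Na⁺ = (61.5/1)·log₁₀(117/8.05) = 71.5 mV
E_K⁺ = (61.5/1)·log₁₀(8.02/155) = -79.1 mV
E_Cl⁻ = (61.5/-1)·log₁₀(111/31.4) = -33.7 mV
Vm = (Σ gᵢEᵢ)/(Σ gᵢ) = (0.29·71.5 + 21·-79.1 + 23·-33.7) / (0.29 + 21 + 23)
= -2415.47 / 44.29 = -54.54 mV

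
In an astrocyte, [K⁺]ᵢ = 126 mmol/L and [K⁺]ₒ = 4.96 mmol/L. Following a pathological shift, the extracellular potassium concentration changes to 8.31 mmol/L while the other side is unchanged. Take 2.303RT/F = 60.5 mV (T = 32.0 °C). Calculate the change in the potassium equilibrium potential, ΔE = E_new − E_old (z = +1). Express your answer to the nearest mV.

14 mV

E_old = (60.5/1)·log₁₀(4.96/126) = -85.00 mV
E_new = (60.5/1)·log₁₀(8.31/126) = -71.44 mV
ΔE = -71.44 − (-85.00) = 13.56 mV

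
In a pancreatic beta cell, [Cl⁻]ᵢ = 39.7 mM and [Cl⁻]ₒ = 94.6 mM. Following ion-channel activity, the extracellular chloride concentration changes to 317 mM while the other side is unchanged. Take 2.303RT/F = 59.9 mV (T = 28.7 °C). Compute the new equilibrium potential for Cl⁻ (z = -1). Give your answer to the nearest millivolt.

After the shift: [Cl⁻]_out = 317, [Cl⁻]_in = 39.7 mM.
E_new = (59.9/-1)·log₁₀(317/39.7) = -59.90 · (0.9023) = -54.05 mV

-54 mV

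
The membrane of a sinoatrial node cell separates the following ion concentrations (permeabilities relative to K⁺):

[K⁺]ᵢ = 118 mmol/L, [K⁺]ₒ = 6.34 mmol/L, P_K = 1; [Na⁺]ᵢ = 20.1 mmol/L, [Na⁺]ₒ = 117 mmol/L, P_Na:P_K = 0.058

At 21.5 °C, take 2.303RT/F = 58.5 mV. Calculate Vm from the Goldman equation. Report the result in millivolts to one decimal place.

-56.0 mV

Vm = 58.5 · log₁₀[(Σ P·[cation]ₒ + Σ P·[anion]ᵢ) / (Σ P·[cation]ᵢ + Σ P·[anion]ₒ)]
Numerator = 1×6.34 + 0.058×117 = 13.13
Denominator = 1×118 + 0.058×20.1 = 119.2
Vm = 58.5 · log₁₀(0.11015) = 58.5 × (-0.9580) = -56.04 mV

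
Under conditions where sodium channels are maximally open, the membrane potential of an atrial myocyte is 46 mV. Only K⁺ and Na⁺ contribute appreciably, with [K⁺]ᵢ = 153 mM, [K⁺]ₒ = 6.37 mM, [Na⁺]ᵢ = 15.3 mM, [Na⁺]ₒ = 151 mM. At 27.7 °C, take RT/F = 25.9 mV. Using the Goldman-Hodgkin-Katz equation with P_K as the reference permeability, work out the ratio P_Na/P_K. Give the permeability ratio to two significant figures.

15

Let α = P_Na/P_K. GHK: Vm = 25.9·ln[(Kₒ + α·Naₒ)/(Kᵢ + α·Naᵢ)].
e^(Vm/25.9) = e^(46.0/25.9) = 5.9065
So 5.9065·(Kᵢ + α·Naᵢ) = Kₒ + α·Naₒ → α = (5.9065·153.0 − 6.37) / (151.0 − 5.9065·15.3)
α = (903.7 − 6.37) / (151.0 − 90.37) = 897.3/60.63 = 14.8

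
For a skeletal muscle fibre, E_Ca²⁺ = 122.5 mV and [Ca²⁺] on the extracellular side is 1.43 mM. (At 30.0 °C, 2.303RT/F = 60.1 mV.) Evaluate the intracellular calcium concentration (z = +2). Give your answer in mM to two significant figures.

Nernst: E = (60.1/2) · log₁₀([out]/[in]), so log₁₀([out]/[in]) = 122.5 × 2 / 60.1 = 4.0765.
[out]/[in] = 10^(4.0765) = 1.193e+04.
[in] = 1.43 / 1.193e+04 = 0.0001199 mM.

0.00012 mM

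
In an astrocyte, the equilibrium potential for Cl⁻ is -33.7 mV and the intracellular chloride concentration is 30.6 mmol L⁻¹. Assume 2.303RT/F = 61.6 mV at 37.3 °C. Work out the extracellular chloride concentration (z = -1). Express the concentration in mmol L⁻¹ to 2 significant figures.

110 mmol L⁻¹

Nernst: E = (61.6/-1) · log₁₀([out]/[in]), so log₁₀([out]/[in]) = -33.7 × -1 / 61.6 = 0.5471.
[out]/[in] = 10^(0.5471) = 3.524.
[out] = 3.524 × 30.6 = 107.8 mmol L⁻¹.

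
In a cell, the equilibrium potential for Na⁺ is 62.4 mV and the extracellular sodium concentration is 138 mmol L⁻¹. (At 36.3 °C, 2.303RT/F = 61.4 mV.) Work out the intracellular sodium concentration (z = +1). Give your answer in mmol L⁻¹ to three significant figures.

Nernst: E = (61.4/1) · log₁₀([out]/[in]), so log₁₀([out]/[in]) = 62.4 × 1 / 61.4 = 1.0163.
[out]/[in] = 10^(1.0163) = 10.38.
[in] = 138 / 10.38 = 13.29 mmol L⁻¹.

13.3 mmol L⁻¹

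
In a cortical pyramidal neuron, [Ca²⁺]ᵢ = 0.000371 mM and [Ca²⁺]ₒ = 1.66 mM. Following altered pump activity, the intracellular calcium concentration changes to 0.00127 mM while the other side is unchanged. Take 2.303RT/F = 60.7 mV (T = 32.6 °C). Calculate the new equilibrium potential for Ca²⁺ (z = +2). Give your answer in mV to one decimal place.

94.6 mV

After the shift: [Ca²⁺]_out = 1.66, [Ca²⁺]_in = 0.00127 mM.
E_new = (60.7/2)·log₁₀(1.66/0.00127) = 30.35 · (3.1163) = 94.58 mV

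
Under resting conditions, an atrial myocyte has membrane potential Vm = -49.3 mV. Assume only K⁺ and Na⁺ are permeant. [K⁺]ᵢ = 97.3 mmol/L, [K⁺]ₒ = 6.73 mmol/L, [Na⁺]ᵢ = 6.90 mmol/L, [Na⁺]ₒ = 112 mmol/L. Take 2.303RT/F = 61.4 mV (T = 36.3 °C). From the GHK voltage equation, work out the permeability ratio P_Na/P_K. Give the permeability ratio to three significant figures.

0.0774

Let α = P_Na/P_K. GHK: Vm = 61.4·log₁₀[(Kₒ + α·Naₒ)/(Kᵢ + α·Naᵢ)].
10^(Vm/61.4) = 10^(-49.3/61.4) = 0.15742
So 0.15742·(Kᵢ + α·Naᵢ) = Kₒ + α·Naₒ → α = (0.15742·97.3 − 6.73) / (112.0 − 0.15742·6.9)
α = (15.32 − 6.73) / (112.0 − 1.086) = 8.587/110.9 = 0.07742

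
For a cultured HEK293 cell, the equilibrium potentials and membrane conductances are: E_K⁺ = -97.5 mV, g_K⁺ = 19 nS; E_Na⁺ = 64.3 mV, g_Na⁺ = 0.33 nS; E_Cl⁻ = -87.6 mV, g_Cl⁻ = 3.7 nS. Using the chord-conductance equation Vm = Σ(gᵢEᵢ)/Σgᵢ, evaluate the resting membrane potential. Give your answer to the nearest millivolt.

-94 mV

Σ gᵢEᵢ = 19·(-97.5) + 0.33·(64.3) + 3.7·(-87.6) = -2155.40
Σ gᵢ = 19 + 0.33 + 3.7 = 23.03
Vm = -2155.40 / 23.03 = -93.59 mV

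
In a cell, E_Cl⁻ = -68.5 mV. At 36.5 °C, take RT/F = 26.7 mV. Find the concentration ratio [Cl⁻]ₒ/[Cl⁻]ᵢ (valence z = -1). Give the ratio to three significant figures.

13.0

ln([out]/[in]) = E·z/(26.7) = -68.5 × -1 / 26.7 = 2.5655
[out]/[in] = e^(2.5655) = 13.01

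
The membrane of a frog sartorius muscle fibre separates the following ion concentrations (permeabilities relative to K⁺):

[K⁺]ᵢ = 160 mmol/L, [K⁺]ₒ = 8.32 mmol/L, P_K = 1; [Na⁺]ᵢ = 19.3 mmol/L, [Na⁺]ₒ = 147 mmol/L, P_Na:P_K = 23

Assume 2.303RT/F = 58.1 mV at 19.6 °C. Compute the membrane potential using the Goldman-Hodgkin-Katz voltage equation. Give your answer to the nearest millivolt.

Vm = 58.1 · log₁₀[(Σ P·[cation]ₒ + Σ P·[anion]ᵢ) / (Σ P·[cation]ᵢ + Σ P·[anion]ₒ)]
Numerator = 1×8.32 + 23×147 = 3389
Denominator = 1×160 + 23×19.3 = 603.9
Vm = 58.1 · log₁₀(5.6124) = 58.1 × (0.7491) = 43.53 mV

44 mV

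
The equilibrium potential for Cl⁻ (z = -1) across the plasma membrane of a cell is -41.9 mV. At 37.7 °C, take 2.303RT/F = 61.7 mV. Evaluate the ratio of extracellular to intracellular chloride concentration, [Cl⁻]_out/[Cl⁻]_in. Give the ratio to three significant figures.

4.78

log₁₀([out]/[in]) = E·z/(61.7) = -41.9 × -1 / 61.7 = 0.6791
[out]/[in] = 10^(0.6791) = 4.776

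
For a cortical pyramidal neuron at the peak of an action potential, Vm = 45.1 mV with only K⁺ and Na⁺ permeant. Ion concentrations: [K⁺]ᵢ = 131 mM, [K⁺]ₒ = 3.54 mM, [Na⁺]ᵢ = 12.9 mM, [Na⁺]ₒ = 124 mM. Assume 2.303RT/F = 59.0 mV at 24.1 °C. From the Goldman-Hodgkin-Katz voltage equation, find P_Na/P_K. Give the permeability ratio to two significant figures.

Let α = P_Na/P_K. GHK: Vm = 59.0·log₁₀[(Kₒ + α·Naₒ)/(Kᵢ + α·Naᵢ)].
10^(Vm/59.0) = 10^(45.1/59.0) = 5.8131
So 5.8131·(Kᵢ + α·Naᵢ) = Kₒ + α·Naₒ → α = (5.8131·131.0 − 3.54) / (124.0 − 5.8131·12.9)
α = (761.5 − 3.54) / (124.0 − 74.99) = 758/49.01 = 15.47

15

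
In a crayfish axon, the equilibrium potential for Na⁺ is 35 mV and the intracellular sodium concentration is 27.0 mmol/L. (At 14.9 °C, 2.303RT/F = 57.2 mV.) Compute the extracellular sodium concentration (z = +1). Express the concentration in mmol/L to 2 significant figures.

110 mmol/L

Nernst: E = (57.2/1) · log₁₀([out]/[in]), so log₁₀([out]/[in]) = 35.0 × 1 / 57.2 = 0.6119.
[out]/[in] = 10^(0.6119) = 4.092.
[out] = 4.092 × 27.0 = 110.5 mmol/L.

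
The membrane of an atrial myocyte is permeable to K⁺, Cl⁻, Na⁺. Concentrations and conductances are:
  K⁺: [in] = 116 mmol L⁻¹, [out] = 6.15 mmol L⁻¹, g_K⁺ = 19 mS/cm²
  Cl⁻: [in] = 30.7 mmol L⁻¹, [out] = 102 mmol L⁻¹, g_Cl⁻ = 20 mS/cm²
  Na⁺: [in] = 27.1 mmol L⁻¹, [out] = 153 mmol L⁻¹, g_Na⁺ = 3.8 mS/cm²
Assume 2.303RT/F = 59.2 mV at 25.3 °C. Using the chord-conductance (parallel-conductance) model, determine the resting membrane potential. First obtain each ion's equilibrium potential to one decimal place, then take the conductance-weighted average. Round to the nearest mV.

E_K⁺ = (59.2/1)·log₁₀(6.15/116) = -75.5 mV
E_Cl⁻ = (59.2/-1)·log₁₀(102/30.7) = -30.9 mV
E_Na⁺ = (59.2/1)·log₁₀(153/27.1) = 44.5 mV
Vm = (Σ gᵢEᵢ)/(Σ gᵢ) = (19·-75.5 + 20·-30.9 + 3.8·44.5) / (19 + 20 + 3.8)
= -1883.40 / 42.8 = -44.00 mV

-44 mV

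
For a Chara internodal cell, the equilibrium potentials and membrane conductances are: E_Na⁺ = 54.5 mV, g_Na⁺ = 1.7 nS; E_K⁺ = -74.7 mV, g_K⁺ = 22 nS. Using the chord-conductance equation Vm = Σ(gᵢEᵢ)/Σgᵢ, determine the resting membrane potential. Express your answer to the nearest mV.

Σ gᵢEᵢ = 1.7·(54.5) + 22·(-74.7) = -1550.75
Σ gᵢ = 1.7 + 22 = 23.7
Vm = -1550.75 / 23.7 = -65.43 mV

-65 mV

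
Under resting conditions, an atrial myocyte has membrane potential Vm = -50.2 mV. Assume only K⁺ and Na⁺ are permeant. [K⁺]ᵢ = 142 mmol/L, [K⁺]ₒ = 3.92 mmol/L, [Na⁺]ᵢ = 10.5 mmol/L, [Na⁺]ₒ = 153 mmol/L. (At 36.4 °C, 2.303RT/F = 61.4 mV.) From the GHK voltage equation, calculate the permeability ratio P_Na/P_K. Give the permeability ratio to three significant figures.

0.117

Let α = P_Na/P_K. GHK: Vm = 61.4·log₁₀[(Kₒ + α·Naₒ)/(Kᵢ + α·Naᵢ)].
10^(Vm/61.4) = 10^(-50.2/61.4) = 0.1522
So 0.1522·(Kᵢ + α·Naᵢ) = Kₒ + α·Naₒ → α = (0.1522·142.0 − 3.92) / (153.0 − 0.1522·10.5)
α = (21.61 − 3.92) / (153.0 − 1.598) = 17.69/151.4 = 0.1169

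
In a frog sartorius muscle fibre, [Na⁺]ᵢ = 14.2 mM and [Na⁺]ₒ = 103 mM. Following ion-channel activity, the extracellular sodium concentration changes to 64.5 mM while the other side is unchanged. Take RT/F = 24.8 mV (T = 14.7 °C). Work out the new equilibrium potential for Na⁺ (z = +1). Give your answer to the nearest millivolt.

After the shift: [Na⁺]_out = 64.5, [Na⁺]_in = 14.2 mM.
E_new = (24.8/1)·ln(64.5/14.2) = 24.80 · (1.5134) = 37.53 mV

38 mV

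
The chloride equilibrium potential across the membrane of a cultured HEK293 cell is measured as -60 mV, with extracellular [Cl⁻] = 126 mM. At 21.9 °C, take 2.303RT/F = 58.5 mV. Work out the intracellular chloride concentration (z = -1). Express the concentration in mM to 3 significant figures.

Nernst: E = (58.5/-1) · log₁₀([out]/[in]), so log₁₀([out]/[in]) = -60.0 × -1 / 58.5 = 1.0256.
[out]/[in] = 10^(1.0256) = 10.61.
[in] = 126 / 10.61 = 11.88 mM.

11.9 mM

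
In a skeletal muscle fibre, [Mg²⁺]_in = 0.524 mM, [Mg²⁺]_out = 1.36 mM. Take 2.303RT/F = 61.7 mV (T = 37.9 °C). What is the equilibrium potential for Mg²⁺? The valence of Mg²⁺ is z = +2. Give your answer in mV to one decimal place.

12.8 mV

E = (61.7/z) · log₁₀([Mg²⁺]_out/[Mg²⁺]_in) with z = +2.
= (61.7/2) · log₁₀(1.36/0.524) = 30.85 · log₁₀(2.595)
= 30.85 · (0.4142) = 12.78 mV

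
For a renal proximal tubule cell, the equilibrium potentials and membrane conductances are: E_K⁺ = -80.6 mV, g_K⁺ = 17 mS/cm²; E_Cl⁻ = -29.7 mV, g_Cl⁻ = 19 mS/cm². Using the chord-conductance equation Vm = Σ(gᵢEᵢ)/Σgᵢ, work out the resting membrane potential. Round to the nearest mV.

-54 mV

Σ gᵢEᵢ = 17·(-80.6) + 19·(-29.7) = -1934.50
Σ gᵢ = 17 + 19 = 36
Vm = -1934.50 / 36 = -53.74 mV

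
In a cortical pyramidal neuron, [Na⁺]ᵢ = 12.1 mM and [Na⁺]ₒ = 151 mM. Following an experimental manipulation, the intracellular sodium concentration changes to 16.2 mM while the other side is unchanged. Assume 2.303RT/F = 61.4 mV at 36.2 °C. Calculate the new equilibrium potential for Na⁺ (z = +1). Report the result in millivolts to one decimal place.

59.5 mV

After the shift: [Na⁺]_out = 151, [Na⁺]_in = 16.2 mM.
E_new = (61.4/1)·log₁₀(151/16.2) = 61.40 · (0.9695) = 59.52 mV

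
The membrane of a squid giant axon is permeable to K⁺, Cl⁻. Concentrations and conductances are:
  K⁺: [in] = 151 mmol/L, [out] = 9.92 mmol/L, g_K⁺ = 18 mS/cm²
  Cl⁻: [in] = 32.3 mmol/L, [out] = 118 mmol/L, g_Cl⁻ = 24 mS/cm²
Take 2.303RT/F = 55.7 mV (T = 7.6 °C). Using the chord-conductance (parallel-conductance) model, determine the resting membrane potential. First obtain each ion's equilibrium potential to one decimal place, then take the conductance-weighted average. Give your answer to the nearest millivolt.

E_K⁺ = (55.7/1)·log₁₀(9.92/151) = -65.9 mV
E_Cl⁻ = (55.7/-1)·log₁₀(118/32.3) = -31.3 mV
Vm = (Σ gᵢEᵢ)/(Σ gᵢ) = (18·-65.9 + 24·-31.3) / (18 + 24)
= -1937.40 / 42 = -46.13 mV

-46 mV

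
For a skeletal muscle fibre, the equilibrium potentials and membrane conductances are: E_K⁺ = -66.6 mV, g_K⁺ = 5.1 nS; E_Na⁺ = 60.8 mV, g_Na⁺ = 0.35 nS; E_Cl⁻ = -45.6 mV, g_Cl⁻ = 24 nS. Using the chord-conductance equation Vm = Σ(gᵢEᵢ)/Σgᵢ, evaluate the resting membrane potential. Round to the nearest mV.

-48 mV

Σ gᵢEᵢ = 5.1·(-66.6) + 0.35·(60.8) + 24·(-45.6) = -1412.78
Σ gᵢ = 5.1 + 0.35 + 24 = 29.45
Vm = -1412.78 / 29.45 = -47.97 mV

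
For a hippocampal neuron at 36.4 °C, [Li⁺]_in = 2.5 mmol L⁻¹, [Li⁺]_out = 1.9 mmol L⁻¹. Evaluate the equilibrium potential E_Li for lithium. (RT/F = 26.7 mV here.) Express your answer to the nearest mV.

-7 mV

E = (26.7/z) · ln([Li⁺]_out/[Li⁺]_in) with z = +1.
= (26.7/1) · ln(1.9/2.5) = 26.70 · ln(0.76)
= 26.70 · (-0.2744) = -7.33 mV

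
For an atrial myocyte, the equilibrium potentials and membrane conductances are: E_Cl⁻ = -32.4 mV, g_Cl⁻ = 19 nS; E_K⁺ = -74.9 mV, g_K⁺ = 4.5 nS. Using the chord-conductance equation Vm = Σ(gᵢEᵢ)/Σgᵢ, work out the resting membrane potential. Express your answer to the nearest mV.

-41 mV

Σ gᵢEᵢ = 19·(-32.4) + 4.5·(-74.9) = -952.65
Σ gᵢ = 19 + 4.5 = 23.5
Vm = -952.65 / 23.5 = -40.54 mV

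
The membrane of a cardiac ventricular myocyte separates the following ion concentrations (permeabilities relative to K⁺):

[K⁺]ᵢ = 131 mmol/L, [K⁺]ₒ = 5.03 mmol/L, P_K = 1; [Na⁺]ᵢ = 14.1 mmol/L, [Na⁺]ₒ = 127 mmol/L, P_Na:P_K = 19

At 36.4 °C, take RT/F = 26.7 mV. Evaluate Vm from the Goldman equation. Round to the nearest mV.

Vm = 26.7 · ln[(Σ P·[cation]ₒ + Σ P·[anion]ᵢ) / (Σ P·[cation]ᵢ + Σ P·[anion]ₒ)]
Numerator = 1×5.03 + 19×127 = 2418
Denominator = 1×131 + 19×14.1 = 398.9
Vm = 26.7 · ln(6.0617) = 26.7 × (1.8020) = 48.11 mV

48 mV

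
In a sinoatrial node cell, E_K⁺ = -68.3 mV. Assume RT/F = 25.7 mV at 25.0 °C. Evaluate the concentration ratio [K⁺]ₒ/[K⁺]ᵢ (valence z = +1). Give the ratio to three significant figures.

0.0701

ln([out]/[in]) = E·z/(25.7) = -68.3 × 1 / 25.7 = -2.6576
[out]/[in] = e^(-2.6576) = 0.07012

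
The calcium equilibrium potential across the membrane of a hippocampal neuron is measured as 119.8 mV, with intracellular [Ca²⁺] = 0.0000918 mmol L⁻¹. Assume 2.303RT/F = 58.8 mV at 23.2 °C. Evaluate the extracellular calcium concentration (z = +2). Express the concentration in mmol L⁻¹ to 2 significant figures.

1.1 mmol L⁻¹

Nernst: E = (58.8/2) · log₁₀([out]/[in]), so log₁₀([out]/[in]) = 119.8 × 2 / 58.8 = 4.0748.
[out]/[in] = 10^(4.0748) = 1.188e+04.
[out] = 1.188e+04 × 0.0000918 = 1.091 mmol L⁻¹.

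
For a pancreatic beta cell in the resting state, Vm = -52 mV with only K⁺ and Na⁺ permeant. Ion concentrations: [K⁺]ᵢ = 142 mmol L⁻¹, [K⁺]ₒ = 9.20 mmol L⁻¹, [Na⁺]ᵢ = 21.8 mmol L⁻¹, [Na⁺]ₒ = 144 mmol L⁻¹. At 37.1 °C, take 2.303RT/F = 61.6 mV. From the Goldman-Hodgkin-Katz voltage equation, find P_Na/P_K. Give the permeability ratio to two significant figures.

Let α = P_Na/P_K. GHK: Vm = 61.6·log₁₀[(Kₒ + α·Naₒ)/(Kᵢ + α·Naᵢ)].
10^(Vm/61.6) = 10^(-52.0/61.6) = 0.14317
So 0.14317·(Kᵢ + α·Naᵢ) = Kₒ + α·Naₒ → α = (0.14317·142.0 − 9.2) / (144.0 − 0.14317·21.8)
α = (20.33 − 9.2) / (144.0 − 3.121) = 11.13/140.9 = 0.079

0.079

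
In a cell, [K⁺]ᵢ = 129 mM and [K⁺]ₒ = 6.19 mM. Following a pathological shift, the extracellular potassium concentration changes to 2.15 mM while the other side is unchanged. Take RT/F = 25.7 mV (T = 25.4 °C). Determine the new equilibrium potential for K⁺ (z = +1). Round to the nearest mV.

After the shift: [K⁺]_out = 2.15, [K⁺]_in = 129 mM.
E_new = (25.7/1)·ln(2.15/129) = 25.70 · (-4.0943) = -105.22 mV

-105 mV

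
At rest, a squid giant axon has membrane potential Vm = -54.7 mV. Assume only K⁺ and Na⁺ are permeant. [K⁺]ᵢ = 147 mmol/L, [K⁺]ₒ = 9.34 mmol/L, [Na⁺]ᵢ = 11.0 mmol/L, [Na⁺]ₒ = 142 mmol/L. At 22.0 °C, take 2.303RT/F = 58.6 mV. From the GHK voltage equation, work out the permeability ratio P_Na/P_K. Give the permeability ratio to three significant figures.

0.0554

Let α = P_Na/P_K. GHK: Vm = 58.6·log₁₀[(Kₒ + α·Naₒ)/(Kᵢ + α·Naᵢ)].
10^(Vm/58.6) = 10^(-54.7/58.6) = 0.11656
So 0.11656·(Kᵢ + α·Naᵢ) = Kₒ + α·Naₒ → α = (0.11656·147.0 − 9.34) / (142.0 − 0.11656·11.0)
α = (17.13 − 9.34) / (142.0 − 1.282) = 7.794/140.7 = 0.05539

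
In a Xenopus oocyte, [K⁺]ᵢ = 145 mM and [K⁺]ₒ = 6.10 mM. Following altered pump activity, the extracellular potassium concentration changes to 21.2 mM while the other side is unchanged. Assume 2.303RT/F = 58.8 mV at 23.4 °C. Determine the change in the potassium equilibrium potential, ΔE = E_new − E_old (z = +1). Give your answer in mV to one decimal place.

E_old = (58.8/1)·log₁₀(6.10/145) = -80.91 mV
E_new = (58.8/1)·log₁₀(21.2/145) = -49.10 mV
ΔE = -49.10 − (-80.91) = 31.81 mV

31.8 mV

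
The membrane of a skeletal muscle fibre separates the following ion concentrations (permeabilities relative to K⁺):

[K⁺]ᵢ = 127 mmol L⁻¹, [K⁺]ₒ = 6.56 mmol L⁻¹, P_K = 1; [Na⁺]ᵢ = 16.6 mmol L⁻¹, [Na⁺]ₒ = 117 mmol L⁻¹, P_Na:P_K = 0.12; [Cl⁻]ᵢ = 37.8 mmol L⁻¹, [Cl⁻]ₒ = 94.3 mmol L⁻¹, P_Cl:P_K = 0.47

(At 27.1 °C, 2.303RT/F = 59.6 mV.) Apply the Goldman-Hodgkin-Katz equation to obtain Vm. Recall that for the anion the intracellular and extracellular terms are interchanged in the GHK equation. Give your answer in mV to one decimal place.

Vm = 59.6 · log₁₀[(Σ P·[cation]ₒ + Σ P·[anion]ᵢ) / (Σ P·[cation]ᵢ + Σ P·[anion]ₒ)]
Numerator = 1×6.56 + 0.12×117 + 0.47×37.8 = 38.37
Denominator = 1×127 + 0.12×16.6 + 0.47×94.3 = 173.3
Vm = 59.6 · log₁₀(0.22137) = 59.6 × (-0.6549) = -39.03 mV

-39.0 mV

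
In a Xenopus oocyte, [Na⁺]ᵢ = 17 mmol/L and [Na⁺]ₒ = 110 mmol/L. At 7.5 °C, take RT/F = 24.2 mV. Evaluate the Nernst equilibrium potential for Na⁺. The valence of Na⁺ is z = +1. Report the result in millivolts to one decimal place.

E = (24.2/z) · ln([Na⁺]_out/[Na⁺]_in) with z = +1.
= (24.2/1) · ln(110/17) = 24.20 · ln(6.471)
= 24.20 · (1.8673) = 45.19 mV

45.2 mV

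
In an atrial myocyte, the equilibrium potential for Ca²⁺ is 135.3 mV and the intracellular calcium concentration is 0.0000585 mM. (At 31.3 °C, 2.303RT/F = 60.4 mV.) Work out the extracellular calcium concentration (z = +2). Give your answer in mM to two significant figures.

1.8 mM

Nernst: E = (60.4/2) · log₁₀([out]/[in]), so log₁₀([out]/[in]) = 135.3 × 2 / 60.4 = 4.4801.
[out]/[in] = 10^(4.4801) = 3.021e+04.
[out] = 3.021e+04 × 0.0000585 = 1.767 mM.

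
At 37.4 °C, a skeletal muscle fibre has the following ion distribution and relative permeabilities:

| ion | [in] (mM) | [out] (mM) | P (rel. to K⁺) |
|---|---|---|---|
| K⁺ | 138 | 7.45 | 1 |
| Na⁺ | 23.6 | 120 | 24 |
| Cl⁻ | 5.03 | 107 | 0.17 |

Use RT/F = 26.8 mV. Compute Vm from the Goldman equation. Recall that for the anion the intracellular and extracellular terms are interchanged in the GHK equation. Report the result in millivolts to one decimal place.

37.1 mV

Vm = 26.8 · ln[(Σ P·[cation]ₒ + Σ P·[anion]ᵢ) / (Σ P·[cation]ᵢ + Σ P·[anion]ₒ)]
Numerator = 1×7.45 + 24×120 + 0.17×5.03 = 2888
Denominator = 1×138 + 24×23.6 + 0.17×107 = 722.6
Vm = 26.8 · ln(3.9972) = 26.8 × (1.3856) = 37.13 mV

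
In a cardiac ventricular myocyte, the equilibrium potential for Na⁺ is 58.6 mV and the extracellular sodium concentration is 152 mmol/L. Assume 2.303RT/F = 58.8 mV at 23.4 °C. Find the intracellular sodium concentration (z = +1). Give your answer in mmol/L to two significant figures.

Nernst: E = (58.8/1) · log₁₀([out]/[in]), so log₁₀([out]/[in]) = 58.6 × 1 / 58.8 = 0.9966.
[out]/[in] = 10^(0.9966) = 9.922.
[in] = 152 / 9.922 = 15.32 mmol/L.

15 mmol/L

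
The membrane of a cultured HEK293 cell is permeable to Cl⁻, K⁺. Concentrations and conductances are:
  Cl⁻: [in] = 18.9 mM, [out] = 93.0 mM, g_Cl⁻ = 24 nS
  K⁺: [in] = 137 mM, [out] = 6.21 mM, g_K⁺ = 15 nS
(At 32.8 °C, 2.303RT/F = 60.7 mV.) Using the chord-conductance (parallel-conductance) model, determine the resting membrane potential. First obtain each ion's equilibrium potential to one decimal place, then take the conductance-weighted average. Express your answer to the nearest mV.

E_Cl⁻ = (60.7/-1)·log₁₀(93.0/18.9) = -42.0 mV
E_K⁺ = (60.7/1)·log₁₀(6.21/137) = -81.6 mV
Vm = (Σ gᵢEᵢ)/(Σ gᵢ) = (24·-42.0 + 15·-81.6) / (24 + 15)
= -2232.00 / 39 = -57.23 mV

-57 mV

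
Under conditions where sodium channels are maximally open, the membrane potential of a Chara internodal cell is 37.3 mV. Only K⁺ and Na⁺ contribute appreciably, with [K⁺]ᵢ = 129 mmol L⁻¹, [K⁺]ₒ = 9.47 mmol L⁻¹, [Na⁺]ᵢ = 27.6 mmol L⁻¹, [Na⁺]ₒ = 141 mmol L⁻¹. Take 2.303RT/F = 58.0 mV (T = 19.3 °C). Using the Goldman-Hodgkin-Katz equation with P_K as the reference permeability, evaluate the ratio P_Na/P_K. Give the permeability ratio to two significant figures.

28

Let α = P_Na/P_K. GHK: Vm = 58.0·log₁₀[(Kₒ + α·Naₒ)/(Kᵢ + α·Naᵢ)].
10^(Vm/58.0) = 10^(37.3/58.0) = 4.3965
So 4.3965·(Kᵢ + α·Naᵢ) = Kₒ + α·Naₒ → α = (4.3965·129.0 − 9.47) / (141.0 − 4.3965·27.6)
α = (567.1 − 9.47) / (141.0 − 121.3) = 557.7/19.66 = 28.37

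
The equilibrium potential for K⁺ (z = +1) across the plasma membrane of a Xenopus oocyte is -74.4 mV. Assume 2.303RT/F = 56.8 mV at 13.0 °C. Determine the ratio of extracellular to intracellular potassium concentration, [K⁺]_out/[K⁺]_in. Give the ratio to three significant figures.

0.0490

log₁₀([out]/[in]) = E·z/(56.8) = -74.4 × 1 / 56.8 = -1.3099
[out]/[in] = 10^(-1.3099) = 0.04899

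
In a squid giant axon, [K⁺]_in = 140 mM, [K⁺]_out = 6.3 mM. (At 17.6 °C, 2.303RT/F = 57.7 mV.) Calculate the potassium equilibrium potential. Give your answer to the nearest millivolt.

E = (57.7/z) · log₁₀([K⁺]_out/[K⁺]_in) with z = +1.
= (57.7/1) · log₁₀(6.3/140) = 57.70 · log₁₀(0.045)
= 57.70 · (-1.3468) = -77.71 mV

-78 mV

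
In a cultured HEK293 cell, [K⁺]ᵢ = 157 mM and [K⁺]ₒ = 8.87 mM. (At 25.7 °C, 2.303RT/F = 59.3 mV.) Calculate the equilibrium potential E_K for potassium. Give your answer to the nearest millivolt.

-74 mV

E = (59.3/z) · log₁₀([K⁺]_out/[K⁺]_in) with z = +1.
= (59.3/1) · log₁₀(8.87/157) = 59.30 · log₁₀(0.0565)
= 59.30 · (-1.2480) = -74.00 mV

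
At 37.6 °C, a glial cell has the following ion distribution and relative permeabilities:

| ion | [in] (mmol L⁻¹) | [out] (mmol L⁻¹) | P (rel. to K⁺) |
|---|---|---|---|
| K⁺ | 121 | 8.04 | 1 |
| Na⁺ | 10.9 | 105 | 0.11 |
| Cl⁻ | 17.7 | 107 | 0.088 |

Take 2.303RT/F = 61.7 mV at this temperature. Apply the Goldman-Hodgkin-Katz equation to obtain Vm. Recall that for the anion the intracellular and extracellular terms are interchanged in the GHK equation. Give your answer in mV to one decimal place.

-49.0 mV

Vm = 61.7 · log₁₀[(Σ P·[cation]ₒ + Σ P·[anion]ᵢ) / (Σ P·[cation]ᵢ + Σ P·[anion]ₒ)]
Numerator = 1×8.04 + 0.11×105 + 0.088×17.7 = 21.15
Denominator = 1×121 + 0.11×10.9 + 0.088×107 = 131.6
Vm = 61.7 · log₁₀(0.16068) = 61.7 × (-0.7940) = -48.99 mV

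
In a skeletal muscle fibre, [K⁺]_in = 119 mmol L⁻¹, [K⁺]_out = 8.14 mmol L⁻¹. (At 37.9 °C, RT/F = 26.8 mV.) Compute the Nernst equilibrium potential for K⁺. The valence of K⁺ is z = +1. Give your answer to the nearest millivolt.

E = (26.8/z) · ln([K⁺]_out/[K⁺]_in) with z = +1.
= (26.8/1) · ln(8.14/119) = 26.80 · ln(0.0684)
= 26.80 · (-2.6823) = -71.89 mV

-72 mV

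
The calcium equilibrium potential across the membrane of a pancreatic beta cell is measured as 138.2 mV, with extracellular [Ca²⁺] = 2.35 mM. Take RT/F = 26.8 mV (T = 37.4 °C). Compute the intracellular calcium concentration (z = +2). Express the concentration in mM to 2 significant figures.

Nernst: E = (26.8/2) · ln([out]/[in]), so ln([out]/[in]) = 138.2 × 2 / 26.8 = 10.3134.
[out]/[in] = e^(10.3134) = 3.013e+04.
[in] = 2.35 / 3.013e+04 = 7.798e-05 mM.

0.000078 mM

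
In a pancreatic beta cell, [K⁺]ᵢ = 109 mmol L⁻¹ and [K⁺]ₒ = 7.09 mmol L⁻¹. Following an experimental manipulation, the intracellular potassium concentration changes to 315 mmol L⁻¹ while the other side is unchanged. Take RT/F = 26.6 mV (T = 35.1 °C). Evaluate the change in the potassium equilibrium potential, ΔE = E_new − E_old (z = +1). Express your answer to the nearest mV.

-28 mV

E_old = (26.6/1)·ln(7.09/109) = -72.69 mV
E_new = (26.6/1)·ln(7.09/315) = -100.92 mV
ΔE = -100.92 − (-72.69) = -28.23 mV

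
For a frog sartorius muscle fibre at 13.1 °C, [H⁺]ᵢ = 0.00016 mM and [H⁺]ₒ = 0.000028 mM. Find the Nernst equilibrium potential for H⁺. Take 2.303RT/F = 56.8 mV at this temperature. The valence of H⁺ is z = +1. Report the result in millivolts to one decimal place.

E = (56.8/z) · log₁₀([H⁺]_out/[H⁺]_in) with z = +1.
= (56.8/1) · log₁₀(0.000028/0.00016) = 56.80 · log₁₀(0.175)
= 56.80 · (-0.7570) = -43.00 mV

-43.0 mV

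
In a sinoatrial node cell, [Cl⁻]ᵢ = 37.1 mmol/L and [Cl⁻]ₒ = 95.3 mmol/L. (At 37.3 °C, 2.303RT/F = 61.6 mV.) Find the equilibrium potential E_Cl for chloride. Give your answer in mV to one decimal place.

E = (61.6/z) · log₁₀([Cl⁻]_out/[Cl⁻]_in) with z = -1.
For an anion, dividing by z = -1 reverses the sign.
= (61.6/-1) · log₁₀(95.3/37.1) = -61.60 · log₁₀(2.569)
= -61.60 · (0.4097) = -25.24 mV

-25.2 mV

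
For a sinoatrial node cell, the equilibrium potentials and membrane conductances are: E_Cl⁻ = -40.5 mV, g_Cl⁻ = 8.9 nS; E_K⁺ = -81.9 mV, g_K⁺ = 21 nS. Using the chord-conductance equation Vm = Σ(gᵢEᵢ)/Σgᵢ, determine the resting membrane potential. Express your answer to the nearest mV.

Σ gᵢEᵢ = 8.9·(-40.5) + 21·(-81.9) = -2080.35
Σ gᵢ = 8.9 + 21 = 29.9
Vm = -2080.35 / 29.9 = -69.58 mV

-70 mV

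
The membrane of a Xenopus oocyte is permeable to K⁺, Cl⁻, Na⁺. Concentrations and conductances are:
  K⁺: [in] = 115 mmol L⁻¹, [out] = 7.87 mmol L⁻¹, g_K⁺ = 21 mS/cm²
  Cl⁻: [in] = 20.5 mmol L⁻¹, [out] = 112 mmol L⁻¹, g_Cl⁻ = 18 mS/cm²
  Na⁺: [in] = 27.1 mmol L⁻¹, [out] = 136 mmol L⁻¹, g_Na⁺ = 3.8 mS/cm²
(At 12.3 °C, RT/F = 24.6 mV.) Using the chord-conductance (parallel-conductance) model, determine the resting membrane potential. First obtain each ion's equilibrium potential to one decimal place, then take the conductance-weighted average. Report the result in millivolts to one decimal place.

-46.4 mV

E_K⁺ = (24.6/1)·ln(7.87/115) = -66.0 mV
E_Cl⁻ = (24.6/-1)·ln(112/20.5) = -41.8 mV
E_Na⁺ = (24.6/1)·ln(136/27.1) = 39.7 mV
Vm = (Σ gᵢEᵢ)/(Σ gᵢ) = (21·-66.0 + 18·-41.8 + 3.8·39.7) / (21 + 18 + 3.8)
= -1987.54 / 42.8 = -46.44 mV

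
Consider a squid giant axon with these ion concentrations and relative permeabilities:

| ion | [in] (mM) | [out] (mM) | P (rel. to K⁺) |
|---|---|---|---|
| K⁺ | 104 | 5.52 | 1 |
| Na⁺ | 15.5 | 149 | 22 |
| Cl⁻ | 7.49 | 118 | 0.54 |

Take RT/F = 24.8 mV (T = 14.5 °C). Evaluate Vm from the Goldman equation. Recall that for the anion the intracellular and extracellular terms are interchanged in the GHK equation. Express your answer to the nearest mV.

Vm = 24.8 · ln[(Σ P·[cation]ₒ + Σ P·[anion]ᵢ) / (Σ P·[cation]ᵢ + Σ P·[anion]ₒ)]
Numerator = 1×5.52 + 22×149 + 0.54×7.49 = 3288
Denominator = 1×104 + 22×15.5 + 0.54×118 = 508.7
Vm = 24.8 · ln(6.4624) = 24.8 × (1.8660) = 46.28 mV

46 mV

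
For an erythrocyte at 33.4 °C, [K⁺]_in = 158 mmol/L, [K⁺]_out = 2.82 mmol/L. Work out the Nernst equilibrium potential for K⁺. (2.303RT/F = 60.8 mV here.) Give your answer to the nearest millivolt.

E = (60.8/z) · log₁₀([K⁺]_out/[K⁺]_in) with z = +1.
= (60.8/1) · log₁₀(2.82/158) = 60.80 · log₁₀(0.01785)
= 60.80 · (-1.7484) = -106.30 mV

-106 mV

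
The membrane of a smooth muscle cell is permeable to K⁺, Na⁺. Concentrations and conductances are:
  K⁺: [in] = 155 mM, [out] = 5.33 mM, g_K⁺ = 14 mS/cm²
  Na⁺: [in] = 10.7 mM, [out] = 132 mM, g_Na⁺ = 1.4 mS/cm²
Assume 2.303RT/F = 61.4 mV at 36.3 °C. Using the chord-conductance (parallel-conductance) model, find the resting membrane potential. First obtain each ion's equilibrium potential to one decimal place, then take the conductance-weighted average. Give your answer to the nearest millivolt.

E_K⁺ = (61.4/1)·log₁₀(5.33/155) = -89.9 mV
E_Na⁺ = (61.4/1)·log₁₀(132/10.7) = 67.0 mV
Vm = (Σ gᵢEᵢ)/(Σ gᵢ) = (14·-89.9 + 1.4·67.0) / (14 + 1.4)
= -1164.80 / 15.4 = -75.64 mV

-76 mV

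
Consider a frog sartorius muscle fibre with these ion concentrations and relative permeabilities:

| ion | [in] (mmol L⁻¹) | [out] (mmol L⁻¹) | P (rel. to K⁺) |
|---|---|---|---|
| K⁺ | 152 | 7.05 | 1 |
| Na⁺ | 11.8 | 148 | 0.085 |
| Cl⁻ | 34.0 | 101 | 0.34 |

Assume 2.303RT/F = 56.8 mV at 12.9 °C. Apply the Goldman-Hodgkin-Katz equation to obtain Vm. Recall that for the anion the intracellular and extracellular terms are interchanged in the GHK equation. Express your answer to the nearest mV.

-44 mV

Vm = 56.8 · log₁₀[(Σ P·[cation]ₒ + Σ P·[anion]ᵢ) / (Σ P·[cation]ᵢ + Σ P·[anion]ₒ)]
Numerator = 1×7.05 + 0.085×148 + 0.34×34.0 = 31.19
Denominator = 1×152 + 0.085×11.8 + 0.34×101 = 187.3
Vm = 56.8 · log₁₀(0.16649) = 56.8 × (-0.7786) = -44.23 mV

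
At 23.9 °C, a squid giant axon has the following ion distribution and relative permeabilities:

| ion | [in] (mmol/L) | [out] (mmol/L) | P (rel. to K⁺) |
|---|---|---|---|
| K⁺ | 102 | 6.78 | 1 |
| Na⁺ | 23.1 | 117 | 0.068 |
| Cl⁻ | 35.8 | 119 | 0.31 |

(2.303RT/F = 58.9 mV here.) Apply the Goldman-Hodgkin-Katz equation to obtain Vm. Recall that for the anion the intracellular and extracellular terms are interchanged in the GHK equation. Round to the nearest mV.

-43 mV

Vm = 58.9 · log₁₀[(Σ P·[cation]ₒ + Σ P·[anion]ᵢ) / (Σ P·[cation]ᵢ + Σ P·[anion]ₒ)]
Numerator = 1×6.78 + 0.068×117 + 0.31×35.8 = 25.83
Denominator = 1×102 + 0.068×23.1 + 0.31×119 = 140.5
Vm = 58.9 · log₁₀(0.18392) = 58.9 × (-0.7354) = -43.31 mV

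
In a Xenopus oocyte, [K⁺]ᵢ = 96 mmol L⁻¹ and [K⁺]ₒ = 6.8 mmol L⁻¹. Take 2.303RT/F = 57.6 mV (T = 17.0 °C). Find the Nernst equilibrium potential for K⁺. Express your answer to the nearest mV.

E = (57.6/z) · log₁₀([K⁺]_out/[K⁺]_in) with z = +1.
= (57.6/1) · log₁₀(6.8/96) = 57.60 · log₁₀(0.07083)
= 57.60 · (-1.1498) = -66.23 mV

-66 mV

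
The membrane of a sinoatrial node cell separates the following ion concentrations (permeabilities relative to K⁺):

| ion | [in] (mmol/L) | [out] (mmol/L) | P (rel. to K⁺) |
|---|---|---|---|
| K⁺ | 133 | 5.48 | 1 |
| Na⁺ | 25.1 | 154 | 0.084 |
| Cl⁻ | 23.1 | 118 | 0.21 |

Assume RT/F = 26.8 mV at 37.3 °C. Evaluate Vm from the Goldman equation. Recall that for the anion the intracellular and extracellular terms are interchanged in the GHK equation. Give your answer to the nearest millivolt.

Vm = 26.8 · ln[(Σ P·[cation]ₒ + Σ P·[anion]ᵢ) / (Σ P·[cation]ᵢ + Σ P·[anion]ₒ)]
Numerator = 1×5.48 + 0.084×154 + 0.21×23.1 = 23.27
Denominator = 1×133 + 0.084×25.1 + 0.21×118 = 159.9
Vm = 26.8 · ln(0.14552) = 26.8 × (-1.9274) = -51.66 mV

-52 mV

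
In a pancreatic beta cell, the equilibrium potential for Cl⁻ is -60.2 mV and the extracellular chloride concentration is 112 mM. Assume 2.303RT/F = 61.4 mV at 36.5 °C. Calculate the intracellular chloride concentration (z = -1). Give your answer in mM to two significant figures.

12 mM

Nernst: E = (61.4/-1) · log₁₀([out]/[in]), so log₁₀([out]/[in]) = -60.2 × -1 / 61.4 = 0.9805.
[out]/[in] = 10^(0.9805) = 9.56.
[in] = 112 / 9.56 = 11.72 mM.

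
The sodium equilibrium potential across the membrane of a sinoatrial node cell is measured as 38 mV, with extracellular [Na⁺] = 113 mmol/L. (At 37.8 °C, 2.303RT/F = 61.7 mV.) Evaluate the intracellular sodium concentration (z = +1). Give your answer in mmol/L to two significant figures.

Nernst: E = (61.7/1) · log₁₀([out]/[in]), so log₁₀([out]/[in]) = 38.0 × 1 / 61.7 = 0.6159.
[out]/[in] = 10^(0.6159) = 4.129.
[in] = 113 / 4.129 = 27.36 mmol/L.

27 mmol/L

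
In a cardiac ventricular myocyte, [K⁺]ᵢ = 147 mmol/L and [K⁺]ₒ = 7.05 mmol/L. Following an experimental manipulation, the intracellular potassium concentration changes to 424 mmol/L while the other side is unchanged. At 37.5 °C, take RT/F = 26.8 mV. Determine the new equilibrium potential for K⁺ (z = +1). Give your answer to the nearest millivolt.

-110 mV

After the shift: [K⁺]_out = 7.05, [K⁺]_in = 424 mmol/L.
E_new = (26.8/1)·ln(7.05/424) = 26.80 · (-4.0967) = -109.79 mV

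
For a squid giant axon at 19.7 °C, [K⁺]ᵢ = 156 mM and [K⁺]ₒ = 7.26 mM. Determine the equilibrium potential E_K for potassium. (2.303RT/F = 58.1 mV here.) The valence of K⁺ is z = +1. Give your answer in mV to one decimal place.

E = (58.1/z) · log₁₀([K⁺]_out/[K⁺]_in) with z = +1.
= (58.1/1) · log₁₀(7.26/156) = 58.10 · log₁₀(0.04654)
= 58.10 · (-1.3322) = -77.40 mV

-77.4 mV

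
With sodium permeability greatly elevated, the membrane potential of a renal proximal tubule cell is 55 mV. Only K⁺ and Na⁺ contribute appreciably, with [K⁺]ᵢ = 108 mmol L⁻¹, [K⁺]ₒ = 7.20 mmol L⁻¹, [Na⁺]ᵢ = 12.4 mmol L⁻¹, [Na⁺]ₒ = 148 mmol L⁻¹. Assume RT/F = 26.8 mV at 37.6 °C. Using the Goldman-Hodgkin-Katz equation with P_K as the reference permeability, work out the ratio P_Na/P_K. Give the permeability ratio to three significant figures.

16.2

Let α = P_Na/P_K. GHK: Vm = 26.8·ln[(Kₒ + α·Naₒ)/(Kᵢ + α·Naᵢ)].
e^(Vm/26.8) = e^(55.0/26.8) = 7.7853
So 7.7853·(Kᵢ + α·Naᵢ) = Kₒ + α·Naₒ → α = (7.7853·108.0 − 7.2) / (148.0 − 7.7853·12.4)
α = (840.8 − 7.2) / (148.0 − 96.54) = 833.6/51.46 = 16.2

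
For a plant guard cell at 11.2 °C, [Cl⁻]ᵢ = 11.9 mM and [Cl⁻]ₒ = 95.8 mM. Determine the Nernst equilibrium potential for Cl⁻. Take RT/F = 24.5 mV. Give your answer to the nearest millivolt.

E = (24.5/z) · ln([Cl⁻]_out/[Cl⁻]_in) with z = -1.
For an anion, dividing by z = -1 reverses the sign.
= (24.5/-1) · ln(95.8/11.9) = -24.50 · ln(8.05)
= -24.50 · (2.0857) = -51.10 mV

-51 mV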